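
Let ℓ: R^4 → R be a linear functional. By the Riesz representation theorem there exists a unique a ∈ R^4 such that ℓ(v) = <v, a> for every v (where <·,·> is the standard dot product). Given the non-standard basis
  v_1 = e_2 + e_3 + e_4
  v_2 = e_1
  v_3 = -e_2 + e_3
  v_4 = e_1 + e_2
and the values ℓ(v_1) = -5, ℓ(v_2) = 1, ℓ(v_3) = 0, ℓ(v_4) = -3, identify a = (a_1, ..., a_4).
a = (1, -4, -4, 3)

Write a = (a_1, ..., a_4) in the standard basis. For each basis vector v_i, ℓ(v_i) = <v_i, a> is a linear equation in the a_j's. Collect the n equations into a matrix system V a = ℓ, where row i of V is v_i (expressed in the standard basis). Since V is invertible (lower-triangular with 1s on the diagonal, up to permutation), solve by back-substitution:
  V =
[[0, 1, 1, 1],
 [1, 0, 0, 0],
 [0, -1, 1, 0],
 [1, 1, 0, 0]]
  V a = (-5, 1, 0, -3)
Solving gives a = (1, -4, -4, 3).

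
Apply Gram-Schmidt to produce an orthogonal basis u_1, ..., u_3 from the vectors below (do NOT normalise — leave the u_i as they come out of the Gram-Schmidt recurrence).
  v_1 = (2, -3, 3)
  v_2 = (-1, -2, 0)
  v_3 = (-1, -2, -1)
Orthogonal basis:
  u_1 = (2, -3, 3)
  u_2 = (-15/11, -16/11, -6/11)
  u_3 = (21/47, -21/94, -49/94)

Apply the Gram-Schmidt recurrence
  u_1 = v_1
  u_i = v_i − Σ_{j<i} ((v_i · u_j) / (u_j · u_j)) · u_j.

Step by step this gives:
  u_1 = (2, -3, 3)
  u_2 = (-15/11, -16/11, -6/11)
  u_3 = (21/47, -21/94, -49/94)

Orthogonality check:
  u_2 · u_1 = 0 (should be 0)
  u_3 · u_1 = 0 (should be 0)
  u_3 · u_2 = 0 (should be 0)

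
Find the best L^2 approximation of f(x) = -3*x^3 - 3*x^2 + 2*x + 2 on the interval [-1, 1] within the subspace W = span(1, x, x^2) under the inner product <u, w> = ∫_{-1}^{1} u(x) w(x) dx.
g(x) = -3*x^2 + x/5 + 2

The best approximation g ∈ W is the orthogonal projection of f onto W. Writing g = a_0 + a_1 x + a_2 x^2, the coefficients solve the normal equations G · a = b where
  G_{ij} = <φ_i, φ_j> and b_i = <f, φ_i>, with φ_0 = 1, φ_1 = x, φ_2 = x^2.
G =
  [2, 0, 2/3]
  [0, 2/3, 0]
  [2/3, 0, 2/5],
b = (2, 2/15, 2/15).
Solving gives a_0 = 2, a_1 = 1/5, a_2 = -3, so
  g(x) = -3*x^2 + x/5 + 2.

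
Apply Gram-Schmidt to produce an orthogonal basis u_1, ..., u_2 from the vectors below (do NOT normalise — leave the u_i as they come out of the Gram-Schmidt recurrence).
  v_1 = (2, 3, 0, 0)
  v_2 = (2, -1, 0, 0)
Orthogonal basis:
  u_1 = (2, 3, 0, 0)
  u_2 = (24/13, -16/13, 0, 0)

Apply the Gram-Schmidt recurrence
  u_1 = v_1
  u_i = v_i − Σ_{j<i} ((v_i · u_j) / (u_j · u_j)) · u_j.

Step by step this gives:
  u_1 = (2, 3, 0, 0)
  u_2 = (24/13, -16/13, 0, 0)

Orthogonality check:
  u_2 · u_1 = 0 (should be 0)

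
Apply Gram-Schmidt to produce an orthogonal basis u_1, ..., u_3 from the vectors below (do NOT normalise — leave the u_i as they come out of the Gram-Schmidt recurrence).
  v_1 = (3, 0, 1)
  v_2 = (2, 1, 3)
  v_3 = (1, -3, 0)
Orthogonal basis:
  u_1 = (3, 0, 1)
  u_2 = (-7/10, 1, 21/10)
  u_3 = (-20/59, -140/59, 60/59)

Apply the Gram-Schmidt recurrence
  u_1 = v_1
  u_i = v_i − Σ_{j<i} ((v_i · u_j) / (u_j · u_j)) · u_j.

Step by step this gives:
  u_1 = (3, 0, 1)
  u_2 = (-7/10, 1, 21/10)
  u_3 = (-20/59, -140/59, 60/59)

Orthogonality check:
  u_2 · u_1 = 0 (should be 0)
  u_3 · u_1 = 0 (should be 0)
  u_3 · u_2 = 0 (should be 0)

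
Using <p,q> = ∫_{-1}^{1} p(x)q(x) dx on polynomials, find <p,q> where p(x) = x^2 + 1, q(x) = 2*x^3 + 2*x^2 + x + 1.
<p,q> = 24/5

Expand the product: p(x)·q(x) = 2*x^5 + 2*x^4 + 3*x^3 + 3*x^2 + x + 1.
∫_{-1}^{1} of each monomial x^k gives [2/(k+1) if k even, 0 if k odd]. Integrating term-by-term (or equivalently evaluating the antiderivative F(x) = x^6/3 + 2*x^5/5 + 3*x^4/4 + x^3 + x^2/2 + x at the endpoints):
  F(1) − F(−1) = 239/60 − (-49/60) = 24/5.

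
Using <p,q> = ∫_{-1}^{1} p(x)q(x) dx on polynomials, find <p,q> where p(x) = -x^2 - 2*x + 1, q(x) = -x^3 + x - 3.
<p,q> = -68/15

Expand the product: p(x)·q(x) = x^5 + 2*x^4 - 2*x^3 + x^2 + 7*x - 3.
∫_{-1}^{1} of each monomial x^k gives [2/(k+1) if k even, 0 if k odd]. Integrating term-by-term (or equivalently evaluating the antiderivative F(x) = x^6/6 + 2*x^5/5 - x^4/2 + x^3/3 + 7*x^2/2 - 3*x at the endpoints):
  F(1) − F(−1) = 9/10 − (163/30) = -68/15.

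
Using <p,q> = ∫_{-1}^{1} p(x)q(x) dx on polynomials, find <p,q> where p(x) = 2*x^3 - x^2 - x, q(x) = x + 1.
<p,q> = -8/15

Expand the product: p(x)·q(x) = 2*x^4 + x^3 - 2*x^2 - x.
∫_{-1}^{1} of each monomial x^k gives [2/(k+1) if k even, 0 if k odd]. Integrating term-by-term (or equivalently evaluating the antiderivative F(x) = 2*x^5/5 + x^4/4 - 2*x^3/3 - x^2/2 at the endpoints):
  F(1) − F(−1) = -31/60 − (1/60) = -8/15.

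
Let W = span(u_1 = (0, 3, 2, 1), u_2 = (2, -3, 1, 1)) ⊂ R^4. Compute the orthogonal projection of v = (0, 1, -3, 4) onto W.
proj_W(v) = (-22/87, 25/58, -8/87, -19/174)

Set up U = [u_1 | ... | u_2] ∈ R^(4×2). The projector onto W = col(U) is P = U (U^T U)^(-1) U^T.
Compute U^T U =
  [14, -6]
  [-6, 15],
and U^T v = (1, -2).
Solve U^T U · c = U^T v for the coefficients: c = (1/58, -11/87). The projection is proj_W(v) = U c.
Check: (v - proj_W(v)) · u_1 = 0  (should be 0).
Check: (v - proj_W(v)) · u_2 = 0  (should be 0).
Result: proj_W(v) = (-22/87, 25/58, -8/87, -19/174).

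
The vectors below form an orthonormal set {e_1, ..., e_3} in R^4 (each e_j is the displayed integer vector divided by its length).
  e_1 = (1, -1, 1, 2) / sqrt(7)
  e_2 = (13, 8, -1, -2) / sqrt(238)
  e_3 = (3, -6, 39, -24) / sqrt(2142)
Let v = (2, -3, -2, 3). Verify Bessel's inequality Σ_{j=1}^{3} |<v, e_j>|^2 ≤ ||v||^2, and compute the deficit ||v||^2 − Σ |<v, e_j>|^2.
Σ |<v, e_j>|^2 = 19; ||v||^2 = 26; deficit = 7

Write each e_j = u_j / sqrt(<u_j, u_j>) where u_j is the displayed integer vector. Then <v, e_j> = <v, u_j> / sqrt(<u_j, u_j>), so |<v, e_j>|^2 = <v, u_j>^2 / <u_j, u_j>.
Coefficients: <v, e_1> = 9/sqrt(7), <v, e_2> = -2/sqrt(238), <v, e_3> = -126/sqrt(2142).
Square and sum: Σ |<v, e_j>|^2 = 19.
Compute ||v||^2 = v·v = 26.
Deficit = 26 − 19 = 7 ≥ 0, confirming Bessel's inequality. (The deficit equals ||v − Σ <v,e_j> e_j||^2, the squared distance from v to span{e_j}.)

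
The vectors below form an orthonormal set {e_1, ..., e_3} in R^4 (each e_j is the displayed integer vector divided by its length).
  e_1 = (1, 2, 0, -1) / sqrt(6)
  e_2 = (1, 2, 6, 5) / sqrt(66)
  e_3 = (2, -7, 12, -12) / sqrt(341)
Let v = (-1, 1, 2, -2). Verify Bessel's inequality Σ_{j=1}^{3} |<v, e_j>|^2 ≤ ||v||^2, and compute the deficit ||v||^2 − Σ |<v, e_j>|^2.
Σ |<v, e_j>|^2 = 189/31; ||v||^2 = 10; deficit = 121/31

Write each e_j = u_j / sqrt(<u_j, u_j>) where u_j is the displayed integer vector. Then <v, e_j> = <v, u_j> / sqrt(<u_j, u_j>), so |<v, e_j>|^2 = <v, u_j>^2 / <u_j, u_j>.
Coefficients: <v, e_1> = 3/sqrt(6), <v, e_2> = 3/sqrt(66), <v, e_3> = 39/sqrt(341).
Square and sum: Σ |<v, e_j>|^2 = 189/31.
Compute ||v||^2 = v·v = 10.
Deficit = 10 − 189/31 = 121/31 ≥ 0, confirming Bessel's inequality. (The deficit equals ||v − Σ <v,e_j> e_j||^2, the squared distance from v to span{e_j}.)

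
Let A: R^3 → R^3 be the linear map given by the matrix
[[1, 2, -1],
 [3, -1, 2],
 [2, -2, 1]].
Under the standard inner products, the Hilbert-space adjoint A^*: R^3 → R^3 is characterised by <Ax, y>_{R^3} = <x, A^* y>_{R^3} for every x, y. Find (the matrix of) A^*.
A^* = A^T =
[[1, 3, 2],
 [2, -1, -2],
 [-1, 2, 1]]

For real matrices with standard dot products, the defining identity <Ax, y> = <x, A^* y> gives (Ax)^T y = x^T (A^*) y, i.e. x^T A^T y = x^T (A^*) y. Since this holds for all x, y, we must have A^* = A^T. Therefore
A^* =
[[1, 3, 2],
 [2, -1, -2],
 [-1, 2, 1]].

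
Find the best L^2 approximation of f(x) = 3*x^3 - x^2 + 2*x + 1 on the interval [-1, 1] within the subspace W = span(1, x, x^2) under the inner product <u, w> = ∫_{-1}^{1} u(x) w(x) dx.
g(x) = -x^2 + 19*x/5 + 1

The best approximation g ∈ W is the orthogonal projection of f onto W. Writing g = a_0 + a_1 x + a_2 x^2, the coefficients solve the normal equations G · a = b where
  G_{ij} = <φ_i, φ_j> and b_i = <f, φ_i>, with φ_0 = 1, φ_1 = x, φ_2 = x^2.
G =
  [2, 0, 2/3]
  [0, 2/3, 0]
  [2/3, 0, 2/5],
b = (4/3, 38/15, 4/15).
Solving gives a_0 = 1, a_1 = 19/5, a_2 = -1, so
  g(x) = -x^2 + 19*x/5 + 1.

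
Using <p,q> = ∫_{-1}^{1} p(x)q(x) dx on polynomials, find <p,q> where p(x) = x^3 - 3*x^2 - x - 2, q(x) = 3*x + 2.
<p,q> = -64/5

Expand the product: p(x)·q(x) = 3*x^4 - 7*x^3 - 9*x^2 - 8*x - 4.
∫_{-1}^{1} of each monomial x^k gives [2/(k+1) if k even, 0 if k odd]. Integrating term-by-term (or equivalently evaluating the antiderivative F(x) = 3*x^5/5 - 7*x^4/4 - 3*x^3 - 4*x^2 - 4*x at the endpoints):
  F(1) − F(−1) = -243/20 − (13/20) = -64/5.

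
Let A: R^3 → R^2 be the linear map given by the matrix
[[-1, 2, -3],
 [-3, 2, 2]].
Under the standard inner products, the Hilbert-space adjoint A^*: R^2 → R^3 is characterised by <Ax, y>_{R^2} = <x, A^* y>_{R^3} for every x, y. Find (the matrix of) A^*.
A^* = A^T =
[[-1, -3],
 [2, 2],
 [-3, 2]]

For real matrices with standard dot products, the defining identity <Ax, y> = <x, A^* y> gives (Ax)^T y = x^T (A^*) y, i.e. x^T A^T y = x^T (A^*) y. Since this holds for all x, y, we must have A^* = A^T. Therefore
A^* =
[[-1, -3],
 [2, 2],
 [-3, 2]].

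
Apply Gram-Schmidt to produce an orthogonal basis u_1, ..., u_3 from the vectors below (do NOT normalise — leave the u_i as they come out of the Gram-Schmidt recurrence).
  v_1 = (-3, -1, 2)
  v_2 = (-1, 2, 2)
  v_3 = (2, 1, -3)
Orthogonal basis:
  u_1 = (-3, -1, 2)
  u_2 = (1/14, 33/14, 9/7)
  u_3 = (-78/101, 52/101, -91/101)

Apply the Gram-Schmidt recurrence
  u_1 = v_1
  u_i = v_i − Σ_{j<i} ((v_i · u_j) / (u_j · u_j)) · u_j.

Step by step this gives:
  u_1 = (-3, -1, 2)
  u_2 = (1/14, 33/14, 9/7)
  u_3 = (-78/101, 52/101, -91/101)

Orthogonality check:
  u_2 · u_1 = 0 (should be 0)
  u_3 · u_1 = 0 (should be 0)
  u_3 · u_2 = 0 (should be 0)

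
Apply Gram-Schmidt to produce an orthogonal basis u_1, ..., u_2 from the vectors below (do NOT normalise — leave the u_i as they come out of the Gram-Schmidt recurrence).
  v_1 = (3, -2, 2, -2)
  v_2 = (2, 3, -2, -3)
Orthogonal basis:
  u_1 = (3, -2, 2, -2)
  u_2 = (12/7, 67/21, -46/21, -59/21)

Apply the Gram-Schmidt recurrence
  u_1 = v_1
  u_i = v_i − Σ_{j<i} ((v_i · u_j) / (u_j · u_j)) · u_j.

Step by step this gives:
  u_1 = (3, -2, 2, -2)
  u_2 = (12/7, 67/21, -46/21, -59/21)

Orthogonality check:
  u_2 · u_1 = 0 (should be 0)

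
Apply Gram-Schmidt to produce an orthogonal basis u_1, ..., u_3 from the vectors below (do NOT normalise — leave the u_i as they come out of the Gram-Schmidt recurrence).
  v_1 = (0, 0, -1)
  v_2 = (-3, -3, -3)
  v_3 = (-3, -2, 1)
Orthogonal basis:
  u_1 = (0, 0, -1)
  u_2 = (-3, -3, 0)
  u_3 = (-1/2, 1/2, 0)

Apply the Gram-Schmidt recurrence
  u_1 = v_1
  u_i = v_i − Σ_{j<i} ((v_i · u_j) / (u_j · u_j)) · u_j.

Step by step this gives:
  u_1 = (0, 0, -1)
  u_2 = (-3, -3, 0)
  u_3 = (-1/2, 1/2, 0)

Orthogonality check:
  u_2 · u_1 = 0 (should be 0)
  u_3 · u_1 = 0 (should be 0)
  u_3 · u_2 = 0 (should be 0)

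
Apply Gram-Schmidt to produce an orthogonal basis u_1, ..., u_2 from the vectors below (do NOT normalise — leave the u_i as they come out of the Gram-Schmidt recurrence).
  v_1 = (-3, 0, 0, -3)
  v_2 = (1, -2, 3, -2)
Orthogonal basis:
  u_1 = (-3, 0, 0, -3)
  u_2 = (3/2, -2, 3, -3/2)

Apply the Gram-Schmidt recurrence
  u_1 = v_1
  u_i = v_i − Σ_{j<i} ((v_i · u_j) / (u_j · u_j)) · u_j.

Step by step this gives:
  u_1 = (-3, 0, 0, -3)
  u_2 = (3/2, -2, 3, -3/2)

Orthogonality check:
  u_2 · u_1 = 0 (should be 0)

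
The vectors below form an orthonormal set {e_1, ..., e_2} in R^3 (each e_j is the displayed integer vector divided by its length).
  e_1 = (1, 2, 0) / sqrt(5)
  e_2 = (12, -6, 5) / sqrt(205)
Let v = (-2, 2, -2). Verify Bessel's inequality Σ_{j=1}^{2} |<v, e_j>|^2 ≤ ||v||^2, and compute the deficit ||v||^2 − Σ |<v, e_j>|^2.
Σ |<v, e_j>|^2 = 456/41; ||v||^2 = 12; deficit = 36/41

Write each e_j = u_j / sqrt(<u_j, u_j>) where u_j is the displayed integer vector. Then <v, e_j> = <v, u_j> / sqrt(<u_j, u_j>), so |<v, e_j>|^2 = <v, u_j>^2 / <u_j, u_j>.
Coefficients: <v, e_1> = 2/sqrt(5), <v, e_2> = -46/sqrt(205).
Square and sum: Σ |<v, e_j>|^2 = 456/41.
Compute ||v||^2 = v·v = 12.
Deficit = 12 − 456/41 = 36/41 ≥ 0, confirming Bessel's inequality. (The deficit equals ||v − Σ <v,e_j> e_j||^2, the squared distance from v to span{e_j}.)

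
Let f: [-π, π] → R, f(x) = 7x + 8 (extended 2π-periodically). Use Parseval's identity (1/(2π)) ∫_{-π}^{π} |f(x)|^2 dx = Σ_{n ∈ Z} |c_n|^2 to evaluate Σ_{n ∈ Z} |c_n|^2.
Σ |c_n|^2 = 49π^2/3 + 64

Expand and integrate term by term over [-π, π]:
  ∫ (7x)^2 dx = 49·(2π^3/3); ∫ 2·7·(8)·x dx = 0 (odd integrand); ∫ 8^2 dx = 64·2π.
So (1/(2π)) ∫_{-π}^{π} (7x + 8)^2 dx = 49π^2/3 + 64 = 49π^2/3 + 64.
Parseval ⇒ Σ |c_n|^2 = 49π^2/3 + 64.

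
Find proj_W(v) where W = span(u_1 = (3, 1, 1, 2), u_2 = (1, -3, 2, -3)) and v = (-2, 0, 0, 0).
proj_W(v) = (-492/329, 16/329, -254/329, -130/329)

Set up U = [u_1 | ... | u_2] ∈ R^(4×2). The projector onto W = col(U) is P = U (U^T U)^(-1) U^T.
Compute U^T U =
  [15, -4]
  [-4, 23],
and U^T v = (-6, -2).
Solve U^T U · c = U^T v for the coefficients: c = (-146/329, -54/329). The projection is proj_W(v) = U c.
Check: (v - proj_W(v)) · u_1 = 0  (should be 0).
Check: (v - proj_W(v)) · u_2 = 0  (should be 0).
Result: proj_W(v) = (-492/329, 16/329, -254/329, -130/329).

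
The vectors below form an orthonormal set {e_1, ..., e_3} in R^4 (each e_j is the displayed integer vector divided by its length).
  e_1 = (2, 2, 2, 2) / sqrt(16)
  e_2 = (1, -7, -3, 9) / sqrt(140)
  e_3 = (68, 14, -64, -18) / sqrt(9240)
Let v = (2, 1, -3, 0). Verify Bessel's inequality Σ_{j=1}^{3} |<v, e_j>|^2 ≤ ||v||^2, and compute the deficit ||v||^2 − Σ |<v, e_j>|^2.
Σ |<v, e_j>|^2 = 281/22; ||v||^2 = 14; deficit = 27/22

Write each e_j = u_j / sqrt(<u_j, u_j>) where u_j is the displayed integer vector. Then <v, e_j> = <v, u_j> / sqrt(<u_j, u_j>), so |<v, e_j>|^2 = <v, u_j>^2 / <u_j, u_j>.
Coefficients: <v, e_1> = 0/sqrt(16), <v, e_2> = 4/sqrt(140), <v, e_3> = 342/sqrt(9240).
Square and sum: Σ |<v, e_j>|^2 = 281/22.
Compute ||v||^2 = v·v = 14.
Deficit = 14 − 281/22 = 27/22 ≥ 0, confirming Bessel's inequality. (The deficit equals ||v − Σ <v,e_j> e_j||^2, the squared distance from v to span{e_j}.)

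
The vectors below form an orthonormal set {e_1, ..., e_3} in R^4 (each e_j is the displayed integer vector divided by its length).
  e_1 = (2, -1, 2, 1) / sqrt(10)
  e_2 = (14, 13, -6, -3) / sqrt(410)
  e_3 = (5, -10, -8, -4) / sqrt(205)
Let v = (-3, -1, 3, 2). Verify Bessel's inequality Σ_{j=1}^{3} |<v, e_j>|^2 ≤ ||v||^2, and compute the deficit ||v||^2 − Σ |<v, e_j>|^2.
Σ |<v, e_j>|^2 = 114/5; ||v||^2 = 23; deficit = 1/5

Write each e_j = u_j / sqrt(<u_j, u_j>) where u_j is the displayed integer vector. Then <v, e_j> = <v, u_j> / sqrt(<u_j, u_j>), so |<v, e_j>|^2 = <v, u_j>^2 / <u_j, u_j>.
Coefficients: <v, e_1> = 3/sqrt(10), <v, e_2> = -79/sqrt(410), <v, e_3> = -37/sqrt(205).
Square and sum: Σ |<v, e_j>|^2 = 114/5.
Compute ||v||^2 = v·v = 23.
Deficit = 23 − 114/5 = 1/5 ≥ 0, confirming Bessel's inequality. (The deficit equals ||v − Σ <v,e_j> e_j||^2, the squared distance from v to span{e_j}.)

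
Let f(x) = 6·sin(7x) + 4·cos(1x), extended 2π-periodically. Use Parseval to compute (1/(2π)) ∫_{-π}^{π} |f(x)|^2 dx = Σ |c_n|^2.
Σ |c_n|^2 = 26

Expand |f|^2 and use orthogonality of {sin(nx), cos(mx)} on [-π, π]:
  ∫_{-π}^{π} sin(nx)^2 dx = π, ∫ cos(mx)^2 dx = π, and cross terms integrate to 0.
So ∫_{-π}^{π} f(x)^2 dx = 6^2 · π + 4^2 · π = (36 + 16)π.
Divide by 2π: (36 + 16)/2 = 26.
By Parseval, this equals Σ |c_n|^2.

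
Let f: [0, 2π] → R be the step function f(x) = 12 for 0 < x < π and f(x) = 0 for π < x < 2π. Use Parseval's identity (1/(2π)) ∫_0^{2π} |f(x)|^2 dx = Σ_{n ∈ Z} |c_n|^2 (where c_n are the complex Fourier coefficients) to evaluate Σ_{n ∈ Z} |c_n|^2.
Σ |c_n|^2 = 72

Parseval equates the L^2 energy of f (normalised by 1/(2π)) with the ℓ^2 sum of its Fourier coefficients: (1/(2π)) ∫_0^{2π} |f|^2 = Σ |c_n|^2.
Compute the left side: (1/(2π)) [∫_0^π 12^2 dx + ∫_π^{2π} 0^2 dx] = (1/(2π)) · (144π + 0π) = (144 + 0)/2 = 72.
So Σ_{n ∈ Z} |c_n|^2 = 72.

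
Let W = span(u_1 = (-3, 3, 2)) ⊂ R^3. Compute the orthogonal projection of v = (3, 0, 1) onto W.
proj_W(v) = (21/22, -21/22, -7/11)

Set up U = [u_1 | ... | u_1] ∈ R^(3×1). The projector onto W = col(U) is P = U (U^T U)^(-1) U^T.
Compute U^T U =
  [22],
and U^T v = (-7).
Solve U^T U · c = U^T v for the coefficients: c = (-7/22). The projection is proj_W(v) = U c.
Check: (v - proj_W(v)) · u_1 = 0  (should be 0).
Result: proj_W(v) = (21/22, -21/22, -7/11).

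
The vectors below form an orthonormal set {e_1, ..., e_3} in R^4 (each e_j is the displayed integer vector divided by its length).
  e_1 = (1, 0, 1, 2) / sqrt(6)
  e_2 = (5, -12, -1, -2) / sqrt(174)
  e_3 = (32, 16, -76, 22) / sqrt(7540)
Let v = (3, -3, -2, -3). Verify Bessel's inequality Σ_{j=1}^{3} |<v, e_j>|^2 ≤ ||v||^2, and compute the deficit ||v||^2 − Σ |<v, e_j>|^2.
Σ |<v, e_j>|^2 = 1726/65; ||v||^2 = 31; deficit = 289/65

Write each e_j = u_j / sqrt(<u_j, u_j>) where u_j is the displayed integer vector. Then <v, e_j> = <v, u_j> / sqrt(<u_j, u_j>), so |<v, e_j>|^2 = <v, u_j>^2 / <u_j, u_j>.
Coefficients: <v, e_1> = -5/sqrt(6), <v, e_2> = 59/sqrt(174), <v, e_3> = 134/sqrt(7540).
Square and sum: Σ |<v, e_j>|^2 = 1726/65.
Compute ||v||^2 = v·v = 31.
Deficit = 31 − 1726/65 = 289/65 ≥ 0, confirming Bessel's inequality. (The deficit equals ||v − Σ <v,e_j> e_j||^2, the squared distance from v to span{e_j}.)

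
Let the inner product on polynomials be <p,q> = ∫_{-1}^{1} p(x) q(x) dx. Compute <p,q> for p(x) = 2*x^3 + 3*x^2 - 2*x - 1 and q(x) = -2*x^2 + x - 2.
<p,q> = -8/5

Expand the product: p(x)·q(x) = -4*x^5 - 4*x^4 + 3*x^3 - 6*x^2 + 3*x + 2.
∫_{-1}^{1} of each monomial x^k gives [2/(k+1) if k even, 0 if k odd]. Integrating term-by-term (or equivalently evaluating the antiderivative F(x) = -2*x^6/3 - 4*x^5/5 + 3*x^4/4 - 2*x^3 + 3*x^2/2 + 2*x at the endpoints):
  F(1) − F(−1) = 47/60 − (143/60) = -8/5.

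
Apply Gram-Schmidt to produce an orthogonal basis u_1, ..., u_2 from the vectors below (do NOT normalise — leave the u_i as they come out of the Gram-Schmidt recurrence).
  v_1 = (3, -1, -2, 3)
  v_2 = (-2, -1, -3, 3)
Orthogonal basis:
  u_1 = (3, -1, -2, 3)
  u_2 = (-76/23, -13/23, -49/23, 39/23)

Apply the Gram-Schmidt recurrence
  u_1 = v_1
  u_i = v_i − Σ_{j<i} ((v_i · u_j) / (u_j · u_j)) · u_j.

Step by step this gives:
  u_1 = (3, -1, -2, 3)
  u_2 = (-76/23, -13/23, -49/23, 39/23)

Orthogonality check:
  u_2 · u_1 = 0 (should be 0)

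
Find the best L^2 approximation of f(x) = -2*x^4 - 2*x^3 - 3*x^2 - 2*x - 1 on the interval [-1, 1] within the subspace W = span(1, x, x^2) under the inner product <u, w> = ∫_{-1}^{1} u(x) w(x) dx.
g(x) = -33*x^2/7 - 16*x/5 - 29/35

The best approximation g ∈ W is the orthogonal projection of f onto W. Writing g = a_0 + a_1 x + a_2 x^2, the coefficients solve the normal equations G · a = b where
  G_{ij} = <φ_i, φ_j> and b_i = <f, φ_i>, with φ_0 = 1, φ_1 = x, φ_2 = x^2.
G =
  [2, 0, 2/3]
  [0, 2/3, 0]
  [2/3, 0, 2/5],
b = (-24/5, -32/15, -256/105).
Solving gives a_0 = -29/35, a_1 = -16/5, a_2 = -33/7, so
  g(x) = -33*x^2/7 - 16*x/5 - 29/35.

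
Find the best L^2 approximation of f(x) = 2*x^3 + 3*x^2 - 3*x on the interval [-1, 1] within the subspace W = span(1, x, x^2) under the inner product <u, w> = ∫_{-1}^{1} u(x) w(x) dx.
g(x) = 3*x^2 - 9*x/5

The best approximation g ∈ W is the orthogonal projection of f onto W. Writing g = a_0 + a_1 x + a_2 x^2, the coefficients solve the normal equations G · a = b where
  G_{ij} = <φ_i, φ_j> and b_i = <f, φ_i>, with φ_0 = 1, φ_1 = x, φ_2 = x^2.
G =
  [2, 0, 2/3]
  [0, 2/3, 0]
  [2/3, 0, 2/5],
b = (2, -6/5, 6/5).
Solving gives a_0 = 0, a_1 = -9/5, a_2 = 3, so
  g(x) = 3*x^2 - 9*x/5.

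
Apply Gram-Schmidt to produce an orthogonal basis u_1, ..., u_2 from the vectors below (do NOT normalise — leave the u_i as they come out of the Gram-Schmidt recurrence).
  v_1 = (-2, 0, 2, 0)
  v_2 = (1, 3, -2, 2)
Orthogonal basis:
  u_1 = (-2, 0, 2, 0)
  u_2 = (-1/2, 3, -1/2, 2)

Apply the Gram-Schmidt recurrence
  u_1 = v_1
  u_i = v_i − Σ_{j<i} ((v_i · u_j) / (u_j · u_j)) · u_j.

Step by step this gives:
  u_1 = (-2, 0, 2, 0)
  u_2 = (-1/2, 3, -1/2, 2)

Orthogonality check:
  u_2 · u_1 = 0 (should be 0)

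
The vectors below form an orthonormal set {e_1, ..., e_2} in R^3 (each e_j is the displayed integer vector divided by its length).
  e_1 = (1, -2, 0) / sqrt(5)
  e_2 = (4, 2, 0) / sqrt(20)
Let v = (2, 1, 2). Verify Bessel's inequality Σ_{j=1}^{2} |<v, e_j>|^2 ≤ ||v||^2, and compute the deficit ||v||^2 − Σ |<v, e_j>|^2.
Σ |<v, e_j>|^2 = 5; ||v||^2 = 9; deficit = 4

Write each e_j = u_j / sqrt(<u_j, u_j>) where u_j is the displayed integer vector. Then <v, e_j> = <v, u_j> / sqrt(<u_j, u_j>), so |<v, e_j>|^2 = <v, u_j>^2 / <u_j, u_j>.
Coefficients: <v, e_1> = 0/sqrt(5), <v, e_2> = 10/sqrt(20).
Square and sum: Σ |<v, e_j>|^2 = 5.
Compute ||v||^2 = v·v = 9.
Deficit = 9 − 5 = 4 ≥ 0, confirming Bessel's inequality. (The deficit equals ||v − Σ <v,e_j> e_j||^2, the squared distance from v to span{e_j}.)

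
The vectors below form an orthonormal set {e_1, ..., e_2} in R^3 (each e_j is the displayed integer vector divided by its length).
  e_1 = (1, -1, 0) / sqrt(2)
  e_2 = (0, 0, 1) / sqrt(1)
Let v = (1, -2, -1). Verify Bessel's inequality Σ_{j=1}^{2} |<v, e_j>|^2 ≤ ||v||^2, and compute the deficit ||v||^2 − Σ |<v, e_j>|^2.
Σ |<v, e_j>|^2 = 11/2; ||v||^2 = 6; deficit = 1/2

Write each e_j = u_j / sqrt(<u_j, u_j>) where u_j is the displayed integer vector. Then <v, e_j> = <v, u_j> / sqrt(<u_j, u_j>), so |<v, e_j>|^2 = <v, u_j>^2 / <u_j, u_j>.
Coefficients: <v, e_1> = 3/sqrt(2), <v, e_2> = -1/sqrt(1).
Square and sum: Σ |<v, e_j>|^2 = 11/2.
Compute ||v||^2 = v·v = 6.
Deficit = 6 − 11/2 = 1/2 ≥ 0, confirming Bessel's inequality. (The deficit equals ||v − Σ <v,e_j> e_j||^2, the squared distance from v to span{e_j}.)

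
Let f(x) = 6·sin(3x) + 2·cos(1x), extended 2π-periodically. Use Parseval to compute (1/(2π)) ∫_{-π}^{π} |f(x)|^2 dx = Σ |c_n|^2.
Σ |c_n|^2 = 20

Expand |f|^2 and use orthogonality of {sin(nx), cos(mx)} on [-π, π]:
  ∫_{-π}^{π} sin(nx)^2 dx = π, ∫ cos(mx)^2 dx = π, and cross terms integrate to 0.
So ∫_{-π}^{π} f(x)^2 dx = 6^2 · π + 2^2 · π = (36 + 4)π.
Divide by 2π: (36 + 4)/2 = 20.
By Parseval, this equals Σ |c_n|^2.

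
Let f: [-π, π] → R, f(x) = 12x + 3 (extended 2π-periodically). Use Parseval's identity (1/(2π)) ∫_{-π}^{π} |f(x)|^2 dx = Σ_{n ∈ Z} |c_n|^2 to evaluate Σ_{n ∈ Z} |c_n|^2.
Σ |c_n|^2 = 48π^2 + 9

Expand and integrate term by term over [-π, π]:
  ∫ (12x)^2 dx = 144·(2π^3/3); ∫ 2·12·(3)·x dx = 0 (odd integrand); ∫ 3^2 dx = 9·2π.
So (1/(2π)) ∫_{-π}^{π} (12x + 3)^2 dx = 144π^2/3 + 9 = 48π^2 + 9.
Parseval ⇒ Σ |c_n|^2 = 48π^2 + 9.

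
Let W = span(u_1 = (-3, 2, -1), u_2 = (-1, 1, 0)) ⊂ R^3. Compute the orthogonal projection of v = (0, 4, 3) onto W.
proj_W(v) = (-1/3, 11/3, 10/3)

Set up U = [u_1 | ... | u_2] ∈ R^(3×2). The projector onto W = col(U) is P = U (U^T U)^(-1) U^T.
Compute U^T U =
  [14, 5]
  [5, 2],
and U^T v = (5, 4).
Solve U^T U · c = U^T v for the coefficients: c = (-10/3, 31/3). The projection is proj_W(v) = U c.
Check: (v - proj_W(v)) · u_1 = 0  (should be 0).
Check: (v - proj_W(v)) · u_2 = 0  (should be 0).
Result: proj_W(v) = (-1/3, 11/3, 10/3).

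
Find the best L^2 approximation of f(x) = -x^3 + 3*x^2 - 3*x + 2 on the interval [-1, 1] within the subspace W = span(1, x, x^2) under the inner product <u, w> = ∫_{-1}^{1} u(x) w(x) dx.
g(x) = 3*x^2 - 18*x/5 + 2

The best approximation g ∈ W is the orthogonal projection of f onto W. Writing g = a_0 + a_1 x + a_2 x^2, the coefficients solve the normal equations G · a = b where
  G_{ij} = <φ_i, φ_j> and b_i = <f, φ_i>, with φ_0 = 1, φ_1 = x, φ_2 = x^2.
G =
  [2, 0, 2/3]
  [0, 2/3, 0]
  [2/3, 0, 2/5],
b = (6, -12/5, 38/15).
Solving gives a_0 = 2, a_1 = -18/5, a_2 = 3, so
  g(x) = 3*x^2 - 18*x/5 + 2.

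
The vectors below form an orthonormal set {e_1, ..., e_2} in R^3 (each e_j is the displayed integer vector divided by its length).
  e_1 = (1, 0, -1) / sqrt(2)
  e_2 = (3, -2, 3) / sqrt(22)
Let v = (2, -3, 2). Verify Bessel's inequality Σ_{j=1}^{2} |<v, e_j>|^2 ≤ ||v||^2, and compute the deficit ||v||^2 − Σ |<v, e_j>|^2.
Σ |<v, e_j>|^2 = 162/11; ||v||^2 = 17; deficit = 25/11

Write each e_j = u_j / sqrt(<u_j, u_j>) where u_j is the displayed integer vector. Then <v, e_j> = <v, u_j> / sqrt(<u_j, u_j>), so |<v, e_j>|^2 = <v, u_j>^2 / <u_j, u_j>.
Coefficients: <v, e_1> = 0/sqrt(2), <v, e_2> = 18/sqrt(22).
Square and sum: Σ |<v, e_j>|^2 = 162/11.
Compute ||v||^2 = v·v = 17.
Deficit = 17 − 162/11 = 25/11 ≥ 0, confirming Bessel's inequality. (The deficit equals ||v − Σ <v,e_j> e_j||^2, the squared distance from v to span{e_j}.)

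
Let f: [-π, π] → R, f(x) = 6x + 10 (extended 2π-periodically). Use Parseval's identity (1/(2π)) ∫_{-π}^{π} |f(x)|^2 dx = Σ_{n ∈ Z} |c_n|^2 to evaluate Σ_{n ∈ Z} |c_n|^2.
Σ |c_n|^2 = 12π^2 + 100

Expand and integrate term by term over [-π, π]:
  ∫ (6x)^2 dx = 36·(2π^3/3); ∫ 2·6·(10)·x dx = 0 (odd integrand); ∫ 10^2 dx = 100·2π.
So (1/(2π)) ∫_{-π}^{π} (6x + 10)^2 dx = 36π^2/3 + 100 = 12π^2 + 100.
Parseval ⇒ Σ |c_n|^2 = 12π^2 + 100.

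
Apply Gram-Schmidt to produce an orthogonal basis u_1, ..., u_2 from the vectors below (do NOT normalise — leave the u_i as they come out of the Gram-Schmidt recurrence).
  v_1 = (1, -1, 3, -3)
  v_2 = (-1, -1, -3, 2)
Orthogonal basis:
  u_1 = (1, -1, 3, -3)
  u_2 = (-1/4, -7/4, -3/4, -1/4)

Apply the Gram-Schmidt recurrence
  u_1 = v_1
  u_i = v_i − Σ_{j<i} ((v_i · u_j) / (u_j · u_j)) · u_j.

Step by step this gives:
  u_1 = (1, -1, 3, -3)
  u_2 = (-1/4, -7/4, -3/4, -1/4)

Orthogonality check:
  u_2 · u_1 = 0 (should be 0)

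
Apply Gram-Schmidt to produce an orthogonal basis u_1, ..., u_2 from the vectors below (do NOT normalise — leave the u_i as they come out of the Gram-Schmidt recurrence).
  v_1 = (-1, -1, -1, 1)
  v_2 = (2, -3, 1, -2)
Orthogonal basis:
  u_1 = (-1, -1, -1, 1)
  u_2 = (3/2, -7/2, 1/2, -3/2)

Apply the Gram-Schmidt recurrence
  u_1 = v_1
  u_i = v_i − Σ_{j<i} ((v_i · u_j) / (u_j · u_j)) · u_j.

Step by step this gives:
  u_1 = (-1, -1, -1, 1)
  u_2 = (3/2, -7/2, 1/2, -3/2)

Orthogonality check:
  u_2 · u_1 = 0 (should be 0)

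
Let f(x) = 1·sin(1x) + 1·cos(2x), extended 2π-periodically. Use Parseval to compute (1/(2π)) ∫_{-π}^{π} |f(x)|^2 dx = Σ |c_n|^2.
Σ |c_n|^2 = 1

Expand |f|^2 and use orthogonality of {sin(nx), cos(mx)} on [-π, π]:
  ∫_{-π}^{π} sin(nx)^2 dx = π, ∫ cos(mx)^2 dx = π, and cross terms integrate to 0.
So ∫_{-π}^{π} f(x)^2 dx = 1^2 · π + 1^2 · π = (1 + 1)π.
Divide by 2π: (1 + 1)/2 = 1.
By Parseval, this equals Σ |c_n|^2.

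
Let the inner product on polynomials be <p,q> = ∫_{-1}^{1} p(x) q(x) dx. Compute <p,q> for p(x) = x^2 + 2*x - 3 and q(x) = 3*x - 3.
<p,q> = 20

Expand the product: p(x)·q(x) = 3*x^3 + 3*x^2 - 15*x + 9.
∫_{-1}^{1} of each monomial x^k gives [2/(k+1) if k even, 0 if k odd]. Integrating term-by-term (or equivalently evaluating the antiderivative F(x) = 3*x^4/4 + x^3 - 15*x^2/2 + 9*x at the endpoints):
  F(1) − F(−1) = 13/4 − (-67/4) = 20.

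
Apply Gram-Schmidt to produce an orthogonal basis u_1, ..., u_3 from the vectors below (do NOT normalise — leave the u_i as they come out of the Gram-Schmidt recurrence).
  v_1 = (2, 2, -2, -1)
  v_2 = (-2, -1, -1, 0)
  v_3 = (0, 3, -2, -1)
Orthogonal basis:
  u_1 = (2, 2, -2, -1)
  u_2 = (-18/13, -5/13, -21/13, -4/13)
  u_3 = (-1, 3/2, 1/2, 0)

Apply the Gram-Schmidt recurrence
  u_1 = v_1
  u_i = v_i − Σ_{j<i} ((v_i · u_j) / (u_j · u_j)) · u_j.

Step by step this gives:
  u_1 = (2, 2, -2, -1)
  u_2 = (-18/13, -5/13, -21/13, -4/13)
  u_3 = (-1, 3/2, 1/2, 0)

Orthogonality check:
  u_2 · u_1 = 0 (should be 0)
  u_3 · u_1 = 0 (should be 0)
  u_3 · u_2 = 0 (should be 0)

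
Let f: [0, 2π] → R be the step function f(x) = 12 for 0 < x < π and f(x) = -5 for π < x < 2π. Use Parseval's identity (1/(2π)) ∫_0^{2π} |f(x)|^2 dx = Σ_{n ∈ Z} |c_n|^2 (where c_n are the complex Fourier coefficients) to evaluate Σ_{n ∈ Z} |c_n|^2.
Σ |c_n|^2 = 169/2

Parseval equates the L^2 energy of f (normalised by 1/(2π)) with the ℓ^2 sum of its Fourier coefficients: (1/(2π)) ∫_0^{2π} |f|^2 = Σ |c_n|^2.
Compute the left side: (1/(2π)) [∫_0^π 12^2 dx + ∫_π^{2π} (-5)^2 dx] = (1/(2π)) · (144π + 25π) = (144 + 25)/2 = 169/2.
So Σ_{n ∈ Z} |c_n|^2 = 169/2.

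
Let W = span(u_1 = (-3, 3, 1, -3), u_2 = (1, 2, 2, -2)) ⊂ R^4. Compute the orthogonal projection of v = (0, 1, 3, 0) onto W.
proj_W(v) = (188/243, 286/243, 34/27, -286/243)

Set up U = [u_1 | ... | u_2] ∈ R^(4×2). The projector onto W = col(U) is P = U (U^T U)^(-1) U^T.
Compute U^T U =
  [28, 11]
  [11, 13],
and U^T v = (6, 8).
Solve U^T U · c = U^T v for the coefficients: c = (-10/243, 158/243). The projection is proj_W(v) = U c.
Check: (v - proj_W(v)) · u_1 = 0  (should be 0).
Check: (v - proj_W(v)) · u_2 = 0  (should be 0).
Result: proj_W(v) = (188/243, 286/243, 34/27, -286/243).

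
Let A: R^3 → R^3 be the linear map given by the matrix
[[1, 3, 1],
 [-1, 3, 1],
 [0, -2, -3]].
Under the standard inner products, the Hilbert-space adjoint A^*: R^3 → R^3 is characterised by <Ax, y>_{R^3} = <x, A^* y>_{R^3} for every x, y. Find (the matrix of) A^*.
A^* = A^T =
[[1, -1, 0],
 [3, 3, -2],
 [1, 1, -3]]

For real matrices with standard dot products, the defining identity <Ax, y> = <x, A^* y> gives (Ax)^T y = x^T (A^*) y, i.e. x^T A^T y = x^T (A^*) y. Since this holds for all x, y, we must have A^* = A^T. Therefore
A^* =
[[1, -1, 0],
 [3, 3, -2],
 [1, 1, -3]].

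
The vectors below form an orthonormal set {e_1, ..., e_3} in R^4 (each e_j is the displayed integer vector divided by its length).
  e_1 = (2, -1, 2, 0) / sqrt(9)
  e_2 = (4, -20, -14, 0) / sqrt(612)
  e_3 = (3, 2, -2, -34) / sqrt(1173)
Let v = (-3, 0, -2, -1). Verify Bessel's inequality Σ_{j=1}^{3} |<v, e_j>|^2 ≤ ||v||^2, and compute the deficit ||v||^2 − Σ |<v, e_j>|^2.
Σ |<v, e_j>|^2 = 845/69; ||v||^2 = 14; deficit = 121/69

Write each e_j = u_j / sqrt(<u_j, u_j>) where u_j is the displayed integer vector. Then <v, e_j> = <v, u_j> / sqrt(<u_j, u_j>), so |<v, e_j>|^2 = <v, u_j>^2 / <u_j, u_j>.
Coefficients: <v, e_1> = -10/sqrt(9), <v, e_2> = 16/sqrt(612), <v, e_3> = 29/sqrt(1173).
Square and sum: Σ |<v, e_j>|^2 = 845/69.
Compute ||v||^2 = v·v = 14.
Deficit = 14 − 845/69 = 121/69 ≥ 0, confirming Bessel's inequality. (The deficit equals ||v − Σ <v,e_j> e_j||^2, the squared distance from v to span{e_j}.)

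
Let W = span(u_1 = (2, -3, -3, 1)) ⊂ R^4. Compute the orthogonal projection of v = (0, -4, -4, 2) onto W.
proj_W(v) = (52/23, -78/23, -78/23, 26/23)

Set up U = [u_1 | ... | u_1] ∈ R^(4×1). The projector onto W = col(U) is P = U (U^T U)^(-1) U^T.
Compute U^T U =
  [23],
and U^T v = (26).
Solve U^T U · c = U^T v for the coefficients: c = (26/23). The projection is proj_W(v) = U c.
Check: (v - proj_W(v)) · u_1 = 0  (should be 0).
Result: proj_W(v) = (52/23, -78/23, -78/23, 26/23).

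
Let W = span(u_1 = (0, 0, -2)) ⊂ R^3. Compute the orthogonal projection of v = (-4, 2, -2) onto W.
proj_W(v) = (0, 0, -2)

Set up U = [u_1 | ... | u_1] ∈ R^(3×1). The projector onto W = col(U) is P = U (U^T U)^(-1) U^T.
Compute U^T U =
  [4],
and U^T v = (4).
Solve U^T U · c = U^T v for the coefficients: c = (1). The projection is proj_W(v) = U c.
Check: (v - proj_W(v)) · u_1 = 0  (should be 0).
Result: proj_W(v) = (0, 0, -2).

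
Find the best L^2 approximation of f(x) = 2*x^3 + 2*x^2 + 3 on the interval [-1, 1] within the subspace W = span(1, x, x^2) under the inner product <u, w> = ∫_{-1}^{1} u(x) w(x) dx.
g(x) = 2*x^2 + 6*x/5 + 3

The best approximation g ∈ W is the orthogonal projection of f onto W. Writing g = a_0 + a_1 x + a_2 x^2, the coefficients solve the normal equations G · a = b where
  G_{ij} = <φ_i, φ_j> and b_i = <f, φ_i>, with φ_0 = 1, φ_1 = x, φ_2 = x^2.
G =
  [2, 0, 2/3]
  [0, 2/3, 0]
  [2/3, 0, 2/5],
b = (22/3, 4/5, 14/5).
Solving gives a_0 = 3, a_1 = 6/5, a_2 = 2, so
  g(x) = 2*x^2 + 6*x/5 + 3.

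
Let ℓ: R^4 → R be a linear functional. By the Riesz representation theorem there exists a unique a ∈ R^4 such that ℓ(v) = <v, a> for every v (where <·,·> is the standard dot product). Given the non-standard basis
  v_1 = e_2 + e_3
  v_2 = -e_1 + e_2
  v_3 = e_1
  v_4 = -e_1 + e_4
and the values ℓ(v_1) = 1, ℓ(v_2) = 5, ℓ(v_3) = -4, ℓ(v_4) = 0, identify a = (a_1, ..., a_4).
a = (-4, 1, 0, -4)

Write a = (a_1, ..., a_4) in the standard basis. For each basis vector v_i, ℓ(v_i) = <v_i, a> is a linear equation in the a_j's. Collect the n equations into a matrix system V a = ℓ, where row i of V is v_i (expressed in the standard basis). Since V is invertible (lower-triangular with 1s on the diagonal, up to permutation), solve by back-substitution:
  V =
[[0, 1, 1, 0],
 [-1, 1, 0, 0],
 [1, 0, 0, 0],
 [-1, 0, 0, 1]]
  V a = (1, 5, -4, 0)
Solving gives a = (-4, 1, 0, -4).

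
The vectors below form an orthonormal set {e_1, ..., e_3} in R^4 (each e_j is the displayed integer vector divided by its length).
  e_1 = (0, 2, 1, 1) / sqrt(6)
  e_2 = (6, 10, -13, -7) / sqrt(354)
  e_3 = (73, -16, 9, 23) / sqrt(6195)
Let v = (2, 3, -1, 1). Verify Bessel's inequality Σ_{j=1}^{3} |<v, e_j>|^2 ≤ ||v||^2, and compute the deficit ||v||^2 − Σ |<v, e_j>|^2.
Σ |<v, e_j>|^2 = 218/15; ||v||^2 = 15; deficit = 7/15

Write each e_j = u_j / sqrt(<u_j, u_j>) where u_j is the displayed integer vector. Then <v, e_j> = <v, u_j> / sqrt(<u_j, u_j>), so |<v, e_j>|^2 = <v, u_j>^2 / <u_j, u_j>.
Coefficients: <v, e_1> = 6/sqrt(6), <v, e_2> = 48/sqrt(354), <v, e_3> = 112/sqrt(6195).
Square and sum: Σ |<v, e_j>|^2 = 218/15.
Compute ||v||^2 = v·v = 15.
Deficit = 15 − 218/15 = 7/15 ≥ 0, confirming Bessel's inequality. (The deficit equals ||v − Σ <v,e_j> e_j||^2, the squared distance from v to span{e_j}.)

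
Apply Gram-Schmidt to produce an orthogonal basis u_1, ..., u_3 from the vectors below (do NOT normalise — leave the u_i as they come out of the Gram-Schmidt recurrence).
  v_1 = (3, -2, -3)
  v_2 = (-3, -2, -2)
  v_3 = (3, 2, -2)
Orthogonal basis:
  u_1 = (3, -2, -3)
  u_2 = (-69/22, -21/11, -41/22)
  u_3 = (-96/373, 720/373, -576/373)

Apply the Gram-Schmidt recurrence
  u_1 = v_1
  u_i = v_i − Σ_{j<i} ((v_i · u_j) / (u_j · u_j)) · u_j.

Step by step this gives:
  u_1 = (3, -2, -3)
  u_2 = (-69/22, -21/11, -41/22)
  u_3 = (-96/373, 720/373, -576/373)

Orthogonality check:
  u_2 · u_1 = 0 (should be 0)
  u_3 · u_1 = 0 (should be 0)
  u_3 · u_2 = 0 (should be 0)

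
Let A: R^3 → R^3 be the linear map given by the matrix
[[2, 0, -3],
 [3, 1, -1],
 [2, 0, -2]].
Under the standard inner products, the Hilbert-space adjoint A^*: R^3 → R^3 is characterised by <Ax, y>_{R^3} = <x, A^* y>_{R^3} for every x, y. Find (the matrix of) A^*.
A^* = A^T =
[[2, 3, 2],
 [0, 1, 0],
 [-3, -1, -2]]

For real matrices with standard dot products, the defining identity <Ax, y> = <x, A^* y> gives (Ax)^T y = x^T (A^*) y, i.e. x^T A^T y = x^T (A^*) y. Since this holds for all x, y, we must have A^* = A^T. Therefore
A^* =
[[2, 3, 2],
 [0, 1, 0],
 [-3, -1, -2]].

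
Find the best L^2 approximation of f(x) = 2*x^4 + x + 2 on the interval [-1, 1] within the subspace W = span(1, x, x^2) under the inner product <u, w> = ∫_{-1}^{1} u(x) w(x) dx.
g(x) = 12*x^2/7 + x + 64/35

The best approximation g ∈ W is the orthogonal projection of f onto W. Writing g = a_0 + a_1 x + a_2 x^2, the coefficients solve the normal equations G · a = b where
  G_{ij} = <φ_i, φ_j> and b_i = <f, φ_i>, with φ_0 = 1, φ_1 = x, φ_2 = x^2.
G =
  [2, 0, 2/3]
  [0, 2/3, 0]
  [2/3, 0, 2/5],
b = (24/5, 2/3, 40/21).
Solving gives a_0 = 64/35, a_1 = 1, a_2 = 12/7, so
  g(x) = 12*x^2/7 + x + 64/35.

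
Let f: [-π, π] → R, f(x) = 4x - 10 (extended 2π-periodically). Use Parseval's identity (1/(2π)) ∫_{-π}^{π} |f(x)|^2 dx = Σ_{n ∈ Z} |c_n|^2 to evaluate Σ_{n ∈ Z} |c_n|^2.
Σ |c_n|^2 = 16π^2/3 + 100

Expand and integrate term by term over [-π, π]:
  ∫ (4x)^2 dx = 16·(2π^3/3); ∫ 2·4·(-10)·x dx = 0 (odd integrand); ∫ (-10)^2 dx = 100·2π.
So (1/(2π)) ∫_{-π}^{π} (4x - 10)^2 dx = 16π^2/3 + 100 = 16π^2/3 + 100.
Parseval ⇒ Σ |c_n|^2 = 16π^2/3 + 100.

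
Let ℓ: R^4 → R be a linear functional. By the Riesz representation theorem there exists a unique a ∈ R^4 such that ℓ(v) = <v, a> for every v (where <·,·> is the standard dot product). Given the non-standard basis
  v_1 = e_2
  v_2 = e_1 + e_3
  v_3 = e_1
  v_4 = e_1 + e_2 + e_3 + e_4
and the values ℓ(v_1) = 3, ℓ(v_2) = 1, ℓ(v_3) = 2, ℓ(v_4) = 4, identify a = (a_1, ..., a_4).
a = (2, 3, -1, 0)

Write a = (a_1, ..., a_4) in the standard basis. For each basis vector v_i, ℓ(v_i) = <v_i, a> is a linear equation in the a_j's. Collect the n equations into a matrix system V a = ℓ, where row i of V is v_i (expressed in the standard basis). Since V is invertible (lower-triangular with 1s on the diagonal, up to permutation), solve by back-substitution:
  V =
[[0, 1, 0, 0],
 [1, 0, 1, 0],
 [1, 0, 0, 0],
 [1, 1, 1, 1]]
  V a = (3, 1, 2, 4)
Solving gives a = (2, 3, -1, 0).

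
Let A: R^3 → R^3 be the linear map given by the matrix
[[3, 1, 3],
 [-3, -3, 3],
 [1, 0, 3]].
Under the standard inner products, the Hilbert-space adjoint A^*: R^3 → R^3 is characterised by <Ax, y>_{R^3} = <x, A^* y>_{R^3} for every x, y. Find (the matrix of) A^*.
A^* = A^T =
[[3, -3, 1],
 [1, -3, 0],
 [3, 3, 3]]

For real matrices with standard dot products, the defining identity <Ax, y> = <x, A^* y> gives (Ax)^T y = x^T (A^*) y, i.e. x^T A^T y = x^T (A^*) y. Since this holds for all x, y, we must have A^* = A^T. Therefore
A^* =
[[3, -3, 1],
 [1, -3, 0],
 [3, 3, 3]].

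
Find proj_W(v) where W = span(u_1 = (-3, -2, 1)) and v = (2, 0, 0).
proj_W(v) = (9/7, 6/7, -3/7)

Set up U = [u_1 | ... | u_1] ∈ R^(3×1). The projector onto W = col(U) is P = U (U^T U)^(-1) U^T.
Compute U^T U =
  [14],
and U^T v = (-6).
Solve U^T U · c = U^T v for the coefficients: c = (-3/7). The projection is proj_W(v) = U c.
Check: (v - proj_W(v)) · u_1 = 0  (should be 0).
Result: proj_W(v) = (9/7, 6/7, -3/7).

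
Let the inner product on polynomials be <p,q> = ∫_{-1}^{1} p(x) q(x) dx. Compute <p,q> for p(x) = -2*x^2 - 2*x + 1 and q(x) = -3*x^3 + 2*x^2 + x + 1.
<p,q> = 22/15

Expand the product: p(x)·q(x) = 6*x^5 + 2*x^4 - 9*x^3 - 2*x^2 - x + 1.
∫_{-1}^{1} of each monomial x^k gives [2/(k+1) if k even, 0 if k odd]. Integrating term-by-term (or equivalently evaluating the antiderivative F(x) = x^6 + 2*x^5/5 - 9*x^4/4 - 2*x^3/3 - x^2/2 + x at the endpoints):
  F(1) − F(−1) = -61/60 − (-149/60) = 22/15.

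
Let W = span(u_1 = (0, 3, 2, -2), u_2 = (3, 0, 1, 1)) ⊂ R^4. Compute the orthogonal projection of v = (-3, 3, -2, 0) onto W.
proj_W(v) = (-3, 15/17, -7/17, -27/17)

Set up U = [u_1 | ... | u_2] ∈ R^(4×2). The projector onto W = col(U) is P = U (U^T U)^(-1) U^T.
Compute U^T U =
  [17, 0]
  [0, 11],
and U^T v = (5, -11).
Solve U^T U · c = U^T v for the coefficients: c = (5/17, -1). The projection is proj_W(v) = U c.
Check: (v - proj_W(v)) · u_1 = 0  (should be 0).
Check: (v - proj_W(v)) · u_2 = 0  (should be 0).
Result: proj_W(v) = (-3, 15/17, -7/17, -27/17).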